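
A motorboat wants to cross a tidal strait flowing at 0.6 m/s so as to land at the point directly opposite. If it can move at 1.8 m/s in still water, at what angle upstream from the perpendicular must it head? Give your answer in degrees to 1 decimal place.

To cancel the current, the upstream component of the motorboat's velocity must equal the flow: 1.8 sin θ = 0.6.
sin θ = 0.6 / 1.8 = 0.3333.
θ = arcsin(0.3333) = 19.471°.

19.5°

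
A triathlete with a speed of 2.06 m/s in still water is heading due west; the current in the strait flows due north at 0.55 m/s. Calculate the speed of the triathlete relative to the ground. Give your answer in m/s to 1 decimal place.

Taking east as x and north as y: velocity relative to the water = (-2.060, 0.000) m/s; the water relative to ground = (0.000, 0.550) m/s.
Velocity relative to ground = (-2.060, 0.000) + (0.000, 0.550) = (-2.060, 0.550) m/s.
Speed = |(-2.060, 0.550)| = 2.132 m/s.

2.1 m/s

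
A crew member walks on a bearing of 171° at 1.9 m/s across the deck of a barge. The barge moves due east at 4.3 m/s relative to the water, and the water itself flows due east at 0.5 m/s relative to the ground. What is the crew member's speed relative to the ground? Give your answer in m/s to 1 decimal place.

In east/north components (m/s): crew member relative to barge = (0.297, -1.877); barge relative to water = (4.300, 0.000); water relative to ground = (0.500, 0.000).
Sum = (5.097, -1.877) m/s.
Speed = |(5.097, -1.877)| = 5.432 m/s.

5.4 m/s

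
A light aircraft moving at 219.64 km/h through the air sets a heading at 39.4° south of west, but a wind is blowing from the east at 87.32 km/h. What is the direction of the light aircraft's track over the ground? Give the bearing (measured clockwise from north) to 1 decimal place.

241.5°

Taking east as x and north as y: velocity relative to the air = (-169.723, -139.412) km/h; the air relative to ground = (-87.320, 0.000) km/h.
Velocity relative to ground = (-169.723, -139.412) + (-87.320, 0.000) = (-257.043, -139.412) km/h.
Bearing = atan2(-257.04, -139.41) = 241.53° clockwise from north.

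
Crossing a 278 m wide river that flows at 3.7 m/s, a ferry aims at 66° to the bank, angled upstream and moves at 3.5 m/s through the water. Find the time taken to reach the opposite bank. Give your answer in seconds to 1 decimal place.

The component of the ferry's velocity perpendicular to the bank is 3.5 × sin 66° = 3.197 m/s.
The current is parallel to the bank, so it does not affect the crossing time.
Time = 278 / 3.197 = 86.945 s.

86.9 s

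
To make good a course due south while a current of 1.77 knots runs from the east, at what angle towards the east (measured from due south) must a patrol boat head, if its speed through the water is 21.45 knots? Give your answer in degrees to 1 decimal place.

The current pushes perpendicular to the desired track; the heading must have a component into the current equal to 1.77 knots: 21.45 sin θ = 1.77.
sin θ = 0.0825, so θ = 4.733°.

4.7°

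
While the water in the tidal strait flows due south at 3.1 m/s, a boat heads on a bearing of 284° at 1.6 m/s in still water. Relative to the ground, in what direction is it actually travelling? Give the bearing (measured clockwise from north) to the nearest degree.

Taking east as x and north as y: velocity relative to the water = (-1.552, 0.387) m/s; the water relative to ground = (0.000, -3.100) m/s.
Velocity relative to ground = (-1.552, 0.387) + (0.000, -3.100) = (-1.552, -2.713) m/s.
Bearing = atan2(-1.55, -2.71) = 209.78° clockwise from north.

210°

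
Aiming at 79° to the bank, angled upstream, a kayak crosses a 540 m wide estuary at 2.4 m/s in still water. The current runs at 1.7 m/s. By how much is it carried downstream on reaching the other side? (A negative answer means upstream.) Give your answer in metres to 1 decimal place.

284.7 m

Perpendicular speed = 2.356 m/s; crossing time = 540 / 2.356 = 229.211 s.
Net downstream speed = 1.242 m/s.
Drift = 1.242 × 229.211 = 284.694 m (downstream).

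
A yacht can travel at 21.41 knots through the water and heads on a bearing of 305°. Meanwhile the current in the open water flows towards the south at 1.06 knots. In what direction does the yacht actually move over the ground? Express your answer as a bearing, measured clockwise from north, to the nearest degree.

303°

Taking east as x and north as y: velocity relative to the water = (-17.538, 12.280) knots; the water relative to ground = (0.000, -1.060) knots.
Velocity relative to ground = (-17.538, 12.280) + (0.000, -1.060) = (-17.538, 11.220) knots.
Bearing = atan2(-17.54, 11.22) = 302.61° clockwise from north.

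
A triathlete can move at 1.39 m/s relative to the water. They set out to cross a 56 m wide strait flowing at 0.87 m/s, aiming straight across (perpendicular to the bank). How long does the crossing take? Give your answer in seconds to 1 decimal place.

40.3 s

The component of the triathlete's velocity perpendicular to the bank is 1.39 m/s.
The flow acts along the bank and has no component across it.
Time = 56 / 1.390 = 40.288 s.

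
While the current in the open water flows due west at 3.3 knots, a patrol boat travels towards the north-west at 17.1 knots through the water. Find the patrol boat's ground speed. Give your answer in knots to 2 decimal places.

19.57 knots

Taking east as x and north as y: velocity relative to the water = (-12.092, 12.092) knots; the water relative to ground = (-3.300, 0.000) knots.
Velocity relative to ground = (-12.092, 12.092) + (-3.300, 0.000) = (-15.392, 12.092) knots.
Speed = |(-15.392, 12.092)| = 19.573 knots.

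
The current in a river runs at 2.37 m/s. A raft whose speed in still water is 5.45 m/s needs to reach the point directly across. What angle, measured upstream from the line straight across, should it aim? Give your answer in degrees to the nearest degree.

26°

To cancel the current, the upstream component of the raft's velocity must equal the flow: 5.45 sin θ = 2.37.
sin θ = 2.37 / 5.45 = 0.4349.
θ = arcsin(0.4349) = 25.777°.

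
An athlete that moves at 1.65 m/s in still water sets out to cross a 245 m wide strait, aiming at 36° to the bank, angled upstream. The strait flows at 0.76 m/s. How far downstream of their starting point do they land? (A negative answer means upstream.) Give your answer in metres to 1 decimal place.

-145.2 m

Perpendicular speed = 0.970 m/s; crossing time = 245 / 0.970 = 252.618 s.
Net downstream speed = -0.575 m/s.
Drift = -0.575 × 252.618 = -145.224 m (upstream).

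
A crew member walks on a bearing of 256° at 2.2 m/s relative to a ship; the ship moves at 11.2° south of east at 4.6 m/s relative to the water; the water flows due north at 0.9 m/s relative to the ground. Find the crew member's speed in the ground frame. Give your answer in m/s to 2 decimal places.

In east/north components (m/s): crew member relative to ship = (-2.135, -0.532); ship relative to water = (4.512, -0.893); water relative to ground = (0.000, 0.900).
Sum = (2.378, -0.526) m/s.
Speed = |(2.378, -0.526)| = 2.435 m/s.

2.44 m/s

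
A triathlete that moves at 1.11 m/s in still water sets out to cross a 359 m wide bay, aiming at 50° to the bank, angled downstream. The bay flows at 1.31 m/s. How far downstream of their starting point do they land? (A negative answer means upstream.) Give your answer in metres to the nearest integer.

854 m

Perpendicular speed = 0.850 m/s; crossing time = 359 / 0.850 = 422.199 s.
Net downstream speed = 2.023 m/s.
Drift = 2.023 × 422.199 = 854.318 m (downstream).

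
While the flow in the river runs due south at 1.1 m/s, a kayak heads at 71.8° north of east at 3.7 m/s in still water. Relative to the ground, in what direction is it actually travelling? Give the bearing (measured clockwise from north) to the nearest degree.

Taking east as x and north as y: velocity relative to the water = (1.156, 3.515) m/s; the water relative to ground = (0.000, -1.100) m/s.
Velocity relative to ground = (1.156, 3.515) + (0.000, -1.100) = (1.156, 2.415) m/s.
Bearing = atan2(1.16, 2.41) = 25.57° clockwise from north.

026°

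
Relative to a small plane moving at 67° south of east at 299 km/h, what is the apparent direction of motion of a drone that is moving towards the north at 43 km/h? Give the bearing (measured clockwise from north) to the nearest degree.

340°

Taking east as x and north as y: drone velocity = (0.000, 43.000) km/h; small plane velocity = (116.829, -275.231) km/h.
Velocity of drone relative to small plane = (0.000, 43.000) − (116.829, -275.231) = (-116.829, 318.231) km/h.
Bearing = atan2(-116.83, 318.23) = 339.84° clockwise from north.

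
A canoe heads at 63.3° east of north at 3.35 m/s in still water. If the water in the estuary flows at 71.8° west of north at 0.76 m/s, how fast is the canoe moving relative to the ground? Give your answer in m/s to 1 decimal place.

Taking east as x and north as y: velocity relative to the water = (2.993, 1.505) m/s; the water relative to ground = (-0.722, 0.237) m/s.
Velocity relative to ground = (2.993, 1.505) + (-0.722, 0.237) = (2.271, 1.743) m/s.
Speed = |(2.271, 1.743)| = 2.862 m/s.

2.9 m/s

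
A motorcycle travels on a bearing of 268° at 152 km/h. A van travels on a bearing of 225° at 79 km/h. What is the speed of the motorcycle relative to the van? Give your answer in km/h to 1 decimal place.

108.5 km/h

Taking east as x and north as y: motorcycle velocity = (-151.907, -5.305) km/h; van velocity = (-55.861, -55.861) km/h.
Velocity of motorcycle relative to van = (-151.907, -5.305) − (-55.861, -55.861) = (-96.046, 50.557) km/h.
Magnitude = |(-96.046, 50.557)| = 108.539 km/h.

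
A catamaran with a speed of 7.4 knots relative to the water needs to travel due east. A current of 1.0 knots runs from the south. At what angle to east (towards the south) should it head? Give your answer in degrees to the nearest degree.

8°

The current pushes perpendicular to the desired track; the heading must have a component into the current equal to 1.0 knots: 7.4 sin θ = 1.0.
sin θ = 0.1351, so θ = 7.766°.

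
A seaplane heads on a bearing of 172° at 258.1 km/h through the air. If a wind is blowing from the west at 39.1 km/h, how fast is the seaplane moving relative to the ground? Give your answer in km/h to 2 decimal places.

266.37 km/h

Taking east as x and north as y: velocity relative to the air = (35.921, -255.588) km/h; the air relative to ground = (39.100, 0.000) km/h.
Velocity relative to ground = (35.921, -255.588) + (39.100, 0.000) = (75.021, -255.588) km/h.
Speed = |(75.021, -255.588)| = 266.371 km/h.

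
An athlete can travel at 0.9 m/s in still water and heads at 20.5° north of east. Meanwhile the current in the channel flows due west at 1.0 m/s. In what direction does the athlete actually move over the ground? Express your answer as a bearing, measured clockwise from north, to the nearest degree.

334°

Taking east as x and north as y: velocity relative to the water = (0.843, 0.315) m/s; the water relative to ground = (-1.000, 0.000) m/s.
Velocity relative to ground = (0.843, 0.315) + (-1.000, 0.000) = (-0.157, 0.315) m/s.
Bearing = atan2(-0.16, 0.32) = 333.52° clockwise from north.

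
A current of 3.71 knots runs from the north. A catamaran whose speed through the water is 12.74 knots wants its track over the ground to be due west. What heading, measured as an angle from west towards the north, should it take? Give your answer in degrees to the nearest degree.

17°

The current pushes perpendicular to the desired track; the heading must have a component into the current equal to 3.71 knots: 12.74 sin θ = 3.71.
sin θ = 0.2912, so θ = 16.930°.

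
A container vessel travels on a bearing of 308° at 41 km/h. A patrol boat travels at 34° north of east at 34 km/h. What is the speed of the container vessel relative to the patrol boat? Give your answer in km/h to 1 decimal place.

60.8 km/h

Taking east as x and north as y: container vessel velocity = (-32.308, 25.242) km/h; patrol boat velocity = (28.187, 19.013) km/h.
Velocity of container vessel relative to patrol boat = (-32.308, 25.242) − (28.187, 19.013) = (-60.496, 6.230) km/h.
Magnitude = |(-60.496, 6.230)| = 60.816 km/h.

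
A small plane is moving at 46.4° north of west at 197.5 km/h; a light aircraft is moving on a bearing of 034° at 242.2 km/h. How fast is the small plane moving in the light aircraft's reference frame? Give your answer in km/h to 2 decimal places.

277.71 km/h

Taking east as x and north as y: small plane velocity = (-136.200, 143.024) km/h; light aircraft velocity = (135.437, 200.793) km/h.
Velocity of small plane relative to light aircraft = (-136.200, 143.024) − (135.437, 200.793) = (-271.636, -57.769) km/h.
Magnitude = |(-271.636, -57.769)| = 277.711 km/h.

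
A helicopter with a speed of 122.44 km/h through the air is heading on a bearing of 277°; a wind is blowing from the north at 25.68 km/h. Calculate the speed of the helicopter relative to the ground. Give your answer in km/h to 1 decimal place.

Taking east as x and north as y: velocity relative to the air = (-121.527, 14.922) km/h; the air relative to ground = (0.000, -25.680) km/h.
Velocity relative to ground = (-121.527, 14.922) + (0.000, -25.680) = (-121.527, -10.758) km/h.
Speed = |(-121.527, -10.758)| = 122.003 km/h.

122.0 km/h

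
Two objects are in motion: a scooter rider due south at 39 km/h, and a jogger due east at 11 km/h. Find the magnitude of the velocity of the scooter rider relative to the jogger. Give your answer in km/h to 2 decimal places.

Taking east as x and north as y: scooter rider velocity = (0.000, -39.000) km/h; jogger velocity = (11.000, 0.000) km/h.
Velocity of scooter rider relative to jogger = (0.000, -39.000) − (11.000, 0.000) = (-11.000, -39.000) km/h.
Magnitude = |(-11.000, -39.000)| = 40.522 km/h.

40.52 km/h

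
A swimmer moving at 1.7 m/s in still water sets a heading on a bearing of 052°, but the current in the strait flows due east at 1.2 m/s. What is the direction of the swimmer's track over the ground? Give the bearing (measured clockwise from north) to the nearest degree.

Taking east as x and north as y: velocity relative to the water = (1.340, 1.047) m/s; the water relative to ground = (1.200, 0.000) m/s.
Velocity relative to ground = (1.340, 1.047) + (1.200, 0.000) = (2.540, 1.047) m/s.
Bearing = atan2(2.54, 1.05) = 67.60° clockwise from north.

068°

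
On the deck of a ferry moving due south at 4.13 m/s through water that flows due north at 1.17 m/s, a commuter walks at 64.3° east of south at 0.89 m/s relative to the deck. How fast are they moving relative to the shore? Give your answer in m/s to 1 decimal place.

3.4 m/s

In east/north components (m/s): commuter relative to ferry = (0.802, -0.386); ferry relative to water = (0.000, -4.130); water relative to ground = (0.000, 1.170).
Sum = (0.802, -3.346) m/s.
Speed = |(0.802, -3.346)| = 3.441 m/s.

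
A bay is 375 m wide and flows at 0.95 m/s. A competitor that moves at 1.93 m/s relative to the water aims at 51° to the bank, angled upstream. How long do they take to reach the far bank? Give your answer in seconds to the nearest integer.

250 s

The component of the competitor's velocity perpendicular to the bank is 1.93 × sin 51° = 1.500 m/s.
The flow acts along the bank and has no component across it.
Time = 375 / 1.500 = 250.018 s.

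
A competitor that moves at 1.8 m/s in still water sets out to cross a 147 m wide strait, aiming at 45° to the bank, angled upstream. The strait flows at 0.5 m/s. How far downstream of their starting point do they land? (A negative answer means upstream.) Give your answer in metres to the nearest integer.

-89 m

Perpendicular speed = 1.273 m/s; crossing time = 147 / 1.273 = 115.494 s.
Net downstream speed = -0.773 m/s.
Drift = -0.773 × 115.494 = -89.253 m (upstream).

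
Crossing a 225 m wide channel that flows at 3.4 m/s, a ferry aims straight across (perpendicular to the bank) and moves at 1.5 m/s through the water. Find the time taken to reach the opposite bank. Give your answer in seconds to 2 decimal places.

150.00 s

The component of the ferry's velocity perpendicular to the bank is 1.5 m/s.
Only the cross-stream component determines the crossing time; the current contributes nothing perpendicular to the bank.
Time = 225 / 1.500 = 150.000 s.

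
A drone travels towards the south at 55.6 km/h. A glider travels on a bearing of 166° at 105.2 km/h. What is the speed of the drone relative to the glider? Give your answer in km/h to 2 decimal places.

Taking east as x and north as y: drone velocity = (0.000, -55.600) km/h; glider velocity = (25.450, -102.075) km/h.
Velocity of drone relative to glider = (0.000, -55.600) − (25.450, -102.075) = (-25.450, 46.475) km/h.
Magnitude = |(-25.450, 46.475)| = 52.987 km/h.

52.99 km/h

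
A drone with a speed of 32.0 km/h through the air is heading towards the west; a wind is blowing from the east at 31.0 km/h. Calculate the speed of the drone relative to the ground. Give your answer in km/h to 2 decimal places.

Taking east as x and north as y: velocity relative to the air = (-32.000, 0.000) km/h; the air relative to ground = (-31.000, 0.000) km/h.
Velocity relative to ground = (-32.000, 0.000) + (-31.000, 0.000) = (-63.000, 0.000) km/h.
Speed = |(-63.000, 0.000)| = 63.000 km/h.

63.00 km/h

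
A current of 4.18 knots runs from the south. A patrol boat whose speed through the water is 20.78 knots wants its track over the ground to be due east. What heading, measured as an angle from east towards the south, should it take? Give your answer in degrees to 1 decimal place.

The current pushes perpendicular to the desired track; the heading must have a component into the current equal to 4.18 knots: 20.78 sin θ = 4.18.
sin θ = 0.2012, so θ = 11.605°.

11.6°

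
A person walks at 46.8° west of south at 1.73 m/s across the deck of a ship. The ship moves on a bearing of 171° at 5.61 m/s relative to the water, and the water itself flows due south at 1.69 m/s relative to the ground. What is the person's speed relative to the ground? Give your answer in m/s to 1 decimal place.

In east/north components (m/s): person relative to ship = (-1.261, -1.184); ship relative to water = (0.878, -5.541); water relative to ground = (0.000, -1.690).
Sum = (-0.384, -8.415) m/s.
Speed = |(-0.384, -8.415)| = 8.424 m/s.

8.4 m/s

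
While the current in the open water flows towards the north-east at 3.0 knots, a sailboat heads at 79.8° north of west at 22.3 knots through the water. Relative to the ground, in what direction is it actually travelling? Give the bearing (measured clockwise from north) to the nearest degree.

356°

Taking east as x and north as y: velocity relative to the water = (-3.949, 21.948) knots; the water relative to ground = (2.121, 2.121) knots.
Velocity relative to ground = (-3.949, 21.948) + (2.121, 2.121) = (-1.828, 24.069) knots.
Bearing = atan2(-1.83, 24.07) = 355.66° clockwise from north.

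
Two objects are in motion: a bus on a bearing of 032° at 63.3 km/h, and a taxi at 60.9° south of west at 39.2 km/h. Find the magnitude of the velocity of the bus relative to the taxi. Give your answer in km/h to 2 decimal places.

Taking east as x and north as y: bus velocity = (33.544, 53.681) km/h; taxi velocity = (-19.064, -34.252) km/h.
Velocity of bus relative to taxi = (33.544, 53.681) − (-19.064, -34.252) = (52.608, 87.933) km/h.
Magnitude = |(52.608, 87.933)| = 102.469 km/h.

102.47 km/h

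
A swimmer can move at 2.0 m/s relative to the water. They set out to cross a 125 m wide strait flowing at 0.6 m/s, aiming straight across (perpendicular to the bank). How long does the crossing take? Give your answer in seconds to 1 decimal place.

The component of the swimmer's velocity perpendicular to the bank is 2.0 m/s.
The current is parallel to the bank, so it does not affect the crossing time.
Time = 125 / 2.000 = 62.500 s.

62.5 s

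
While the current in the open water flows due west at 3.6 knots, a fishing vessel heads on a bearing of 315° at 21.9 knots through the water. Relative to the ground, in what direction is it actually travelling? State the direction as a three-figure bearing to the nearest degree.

309°

Taking east as x and north as y: velocity relative to the water = (-15.486, 15.486) knots; the water relative to ground = (-3.600, 0.000) knots.
Velocity relative to ground = (-15.486, 15.486) + (-3.600, 0.000) = (-19.086, 15.486) knots.
Bearing = atan2(-19.09, 15.49) = 309.06° clockwise from north.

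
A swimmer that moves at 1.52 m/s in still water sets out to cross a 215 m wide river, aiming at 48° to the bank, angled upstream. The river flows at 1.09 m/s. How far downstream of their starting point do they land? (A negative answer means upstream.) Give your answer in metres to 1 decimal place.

13.9 m

Perpendicular speed = 1.130 m/s; crossing time = 215 / 1.130 = 190.336 s.
Net downstream speed = 0.073 m/s.
Drift = 0.073 × 190.336 = 13.880 m (downstream).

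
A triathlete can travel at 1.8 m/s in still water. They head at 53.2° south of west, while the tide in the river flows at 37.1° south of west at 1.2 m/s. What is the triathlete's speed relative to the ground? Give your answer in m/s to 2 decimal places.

2.97 m/s

Taking east as x and north as y: velocity relative to the water = (-1.078, -1.441) m/s; the water relative to ground = (-0.957, -0.724) m/s.
Velocity relative to ground = (-1.078, -1.441) + (-0.957, -0.724) = (-2.035, -2.165) m/s.
Speed = |(-2.035, -2.165)| = 2.972 m/s.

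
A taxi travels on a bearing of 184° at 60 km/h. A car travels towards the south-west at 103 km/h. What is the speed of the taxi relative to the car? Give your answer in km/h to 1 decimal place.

69.9 km/h

Taking east as x and north as y: taxi velocity = (-4.185, -59.854) km/h; car velocity = (-72.832, -72.832) km/h.
Velocity of taxi relative to car = (-4.185, -59.854) − (-72.832, -72.832) = (68.647, 12.978) km/h.
Magnitude = |(68.647, 12.978)| = 69.863 km/h.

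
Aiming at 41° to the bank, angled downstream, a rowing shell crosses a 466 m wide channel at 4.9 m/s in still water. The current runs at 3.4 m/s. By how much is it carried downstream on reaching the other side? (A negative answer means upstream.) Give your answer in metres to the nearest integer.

1029 m

Perpendicular speed = 3.215 m/s; crossing time = 466 / 3.215 = 144.960 s.
Net downstream speed = 7.098 m/s.
Drift = 7.098 × 144.960 = 1028.934 m (downstream).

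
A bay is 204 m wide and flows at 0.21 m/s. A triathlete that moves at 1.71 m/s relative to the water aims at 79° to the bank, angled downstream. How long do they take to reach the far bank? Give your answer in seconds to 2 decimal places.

The component of the triathlete's velocity perpendicular to the bank is 1.71 × sin 79° = 1.679 m/s.
Only the cross-stream component determines the crossing time; the current contributes nothing perpendicular to the bank.
Time = 204 / 1.679 = 121.531 s.

121.53 s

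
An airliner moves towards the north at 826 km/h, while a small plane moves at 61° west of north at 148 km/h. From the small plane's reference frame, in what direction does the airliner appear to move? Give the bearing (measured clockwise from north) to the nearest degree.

010°

Taking east as x and north as y: airliner velocity = (0.000, 826.000) km/h; small plane velocity = (-129.444, 71.752) km/h.
Velocity of airliner relative to small plane = (0.000, 826.000) − (-129.444, 71.752) = (129.444, 754.248) km/h.
Bearing = atan2(129.44, 754.25) = 9.74° clockwise from north.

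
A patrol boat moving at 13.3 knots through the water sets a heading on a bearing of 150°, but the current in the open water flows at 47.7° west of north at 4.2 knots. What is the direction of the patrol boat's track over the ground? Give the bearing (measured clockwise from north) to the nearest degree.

158°

Taking east as x and north as y: velocity relative to the water = (6.650, -11.518) knots; the water relative to ground = (-3.106, 2.827) knots.
Velocity relative to ground = (6.650, -11.518) + (-3.106, 2.827) = (3.544, -8.691) knots.
Bearing = atan2(3.54, -8.69) = 157.82° clockwise from north.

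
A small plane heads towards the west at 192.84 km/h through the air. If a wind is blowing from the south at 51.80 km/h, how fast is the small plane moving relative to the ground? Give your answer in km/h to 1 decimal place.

199.7 km/h

Taking east as x and north as y: velocity relative to the air = (-192.840, 0.000) km/h; the air relative to ground = (0.000, 51.800) km/h.
Velocity relative to ground = (-192.840, 0.000) + (0.000, 51.800) = (-192.840, 51.800) km/h.
Speed = |(-192.840, 51.800)| = 199.676 km/h.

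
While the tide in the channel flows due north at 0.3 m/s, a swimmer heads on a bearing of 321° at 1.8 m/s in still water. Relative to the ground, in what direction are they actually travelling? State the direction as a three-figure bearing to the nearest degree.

Taking east as x and north as y: velocity relative to the water = (-1.133, 1.399) m/s; the water relative to ground = (0.000, 0.300) m/s.
Velocity relative to ground = (-1.133, 1.399) + (0.000, 0.300) = (-1.133, 1.699) m/s.
Bearing = atan2(-1.13, 1.70) = 326.31° clockwise from north.

326°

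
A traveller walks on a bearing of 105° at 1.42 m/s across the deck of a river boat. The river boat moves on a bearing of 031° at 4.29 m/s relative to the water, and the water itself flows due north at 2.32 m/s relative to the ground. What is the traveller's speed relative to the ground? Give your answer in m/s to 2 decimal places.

In east/north components (m/s): traveller relative to river boat = (1.372, -0.368); river boat relative to water = (2.210, 3.677); water relative to ground = (0.000, 2.320).
Sum = (3.581, 5.630) m/s.
Speed = |(3.581, 5.630)| = 6.672 m/s.

6.67 m/s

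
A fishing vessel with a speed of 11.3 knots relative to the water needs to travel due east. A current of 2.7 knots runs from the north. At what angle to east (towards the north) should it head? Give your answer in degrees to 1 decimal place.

13.8°

The current pushes perpendicular to the desired track; the heading must have a component into the current equal to 2.7 knots: 11.3 sin θ = 2.7.
sin θ = 0.2389, so θ = 13.824°.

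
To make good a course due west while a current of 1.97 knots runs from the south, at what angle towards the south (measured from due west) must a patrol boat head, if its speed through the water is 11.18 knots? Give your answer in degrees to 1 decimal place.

10.1°

The current pushes perpendicular to the desired track; the heading must have a component into the current equal to 1.97 knots: 11.18 sin θ = 1.97.
sin θ = 0.1762, so θ = 10.149°.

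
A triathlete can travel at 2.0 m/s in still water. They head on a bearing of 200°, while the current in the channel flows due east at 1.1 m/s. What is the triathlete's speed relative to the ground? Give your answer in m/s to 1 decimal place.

1.9 m/s

Taking east as x and north as y: velocity relative to the water = (-0.684, -1.879) m/s; the water relative to ground = (1.100, 0.000) m/s.
Velocity relative to ground = (-0.684, -1.879) + (1.100, 0.000) = (0.416, -1.879) m/s.
Speed = |(0.416, -1.879)| = 1.925 m/s.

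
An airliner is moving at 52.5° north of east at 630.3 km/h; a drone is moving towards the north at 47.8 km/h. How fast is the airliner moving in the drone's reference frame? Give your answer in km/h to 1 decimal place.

593.1 km/h

Taking east as x and north as y: airliner velocity = (383.702, 500.051) km/h; drone velocity = (0.000, 47.800) km/h.
Velocity of airliner relative to drone = (383.702, 500.051) − (0.000, 47.800) = (383.702, 452.251) km/h.
Magnitude = |(383.702, 452.251)| = 593.092 km/h.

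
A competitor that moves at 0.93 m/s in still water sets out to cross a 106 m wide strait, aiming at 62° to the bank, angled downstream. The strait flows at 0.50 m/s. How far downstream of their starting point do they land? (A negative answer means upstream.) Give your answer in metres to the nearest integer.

121 m

Perpendicular speed = 0.821 m/s; crossing time = 106 / 0.821 = 129.089 s.
Net downstream speed = 0.937 m/s.
Drift = 0.937 × 129.089 = 120.906 m (downstream).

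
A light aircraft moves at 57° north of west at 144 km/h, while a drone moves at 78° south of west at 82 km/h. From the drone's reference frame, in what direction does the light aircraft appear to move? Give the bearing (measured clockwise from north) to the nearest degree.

343°

Taking east as x and north as y: light aircraft velocity = (-78.428, 120.769) km/h; drone velocity = (-17.049, -80.208) km/h.
Velocity of light aircraft relative to drone = (-78.428, 120.769) − (-17.049, -80.208) = (-61.379, 200.977) km/h.
Bearing = atan2(-61.38, 200.98) = 343.02° clockwise from north.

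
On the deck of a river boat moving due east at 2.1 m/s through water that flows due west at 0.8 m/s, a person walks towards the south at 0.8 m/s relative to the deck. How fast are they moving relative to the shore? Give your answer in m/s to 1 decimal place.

1.5 m/s

In east/north components (m/s): person relative to river boat = (0.000, -0.800); river boat relative to water = (2.100, 0.000); water relative to ground = (-0.800, 0.000).
Sum = (1.300, -0.800) m/s.
Speed = |(1.300, -0.800)| = 1.526 m/s.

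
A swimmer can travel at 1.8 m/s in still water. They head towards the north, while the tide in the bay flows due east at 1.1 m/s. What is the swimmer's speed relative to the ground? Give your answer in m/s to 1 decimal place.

2.1 m/s

Taking east as x and north as y: velocity relative to the water = (0.000, 1.800) m/s; the water relative to ground = (1.100, 0.000) m/s.
Velocity relative to ground = (0.000, 1.800) + (1.100, 0.000) = (1.100, 1.800) m/s.
Speed = |(1.100, 1.800)| = 2.110 m/s.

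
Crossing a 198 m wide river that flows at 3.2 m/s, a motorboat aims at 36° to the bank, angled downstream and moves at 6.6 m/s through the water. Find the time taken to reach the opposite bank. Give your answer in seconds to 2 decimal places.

The component of the motorboat's velocity perpendicular to the bank is 6.6 × sin 36° = 3.879 m/s.
Only the cross-stream component determines the crossing time; the current contributes nothing perpendicular to the bank.
Time = 198 / 3.879 = 51.039 s.

51.04 s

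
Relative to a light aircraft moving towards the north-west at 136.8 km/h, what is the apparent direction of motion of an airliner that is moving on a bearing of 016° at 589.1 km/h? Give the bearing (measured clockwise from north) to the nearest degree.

Taking east as x and north as y: airliner velocity = (162.378, 566.279) km/h; light aircraft velocity = (-96.732, 96.732) km/h.
Velocity of airliner relative to light aircraft = (162.378, 566.279) − (-96.732, 96.732) = (259.110, 469.547) km/h.
Bearing = atan2(259.11, 469.55) = 28.89° clockwise from north.

029°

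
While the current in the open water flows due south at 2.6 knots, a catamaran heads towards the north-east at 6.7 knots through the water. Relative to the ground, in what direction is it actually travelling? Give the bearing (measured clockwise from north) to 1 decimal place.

Taking east as x and north as y: velocity relative to the water = (4.738, 4.738) knots; the water relative to ground = (0.000, -2.600) knots.
Velocity relative to ground = (4.738, 4.738) + (0.000, -2.600) = (4.738, 2.138) knots.
Bearing = atan2(4.74, 2.14) = 65.72° clockwise from north.

065.7°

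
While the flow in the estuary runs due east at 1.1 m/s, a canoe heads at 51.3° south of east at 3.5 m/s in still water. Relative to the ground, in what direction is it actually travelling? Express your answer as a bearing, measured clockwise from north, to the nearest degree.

130°

Taking east as x and north as y: velocity relative to the water = (2.188, -2.732) m/s; the water relative to ground = (1.100, 0.000) m/s.
Velocity relative to ground = (2.188, -2.732) + (1.100, 0.000) = (3.288, -2.732) m/s.
Bearing = atan2(3.29, -2.73) = 129.72° clockwise from north.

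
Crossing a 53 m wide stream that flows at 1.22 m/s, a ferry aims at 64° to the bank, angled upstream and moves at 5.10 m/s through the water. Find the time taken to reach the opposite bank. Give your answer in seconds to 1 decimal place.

The component of the ferry's velocity perpendicular to the bank is 5.10 × sin 64° = 4.584 m/s.
Only the cross-stream component determines the crossing time; the current contributes nothing perpendicular to the bank.
Time = 53 / 4.584 = 11.562 s.

11.6 s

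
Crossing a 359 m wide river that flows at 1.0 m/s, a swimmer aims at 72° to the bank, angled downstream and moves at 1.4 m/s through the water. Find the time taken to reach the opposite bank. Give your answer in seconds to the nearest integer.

270 s

The component of the swimmer's velocity perpendicular to the bank is 1.4 × sin 72° = 1.331 m/s.
The current is parallel to the bank, so it does not affect the crossing time.
Time = 359 / 1.331 = 269.625 s.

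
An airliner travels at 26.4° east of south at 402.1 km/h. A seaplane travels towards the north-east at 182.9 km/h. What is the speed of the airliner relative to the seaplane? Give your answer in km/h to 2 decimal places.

Taking east as x and north as y: airliner velocity = (178.788, -360.166) km/h; seaplane velocity = (129.330, 129.330) km/h.
Velocity of airliner relative to seaplane = (178.788, -360.166) − (129.330, 129.330) = (49.458, -489.496) km/h.
Magnitude = |(49.458, -489.496)| = 491.988 km/h.

491.99 km/h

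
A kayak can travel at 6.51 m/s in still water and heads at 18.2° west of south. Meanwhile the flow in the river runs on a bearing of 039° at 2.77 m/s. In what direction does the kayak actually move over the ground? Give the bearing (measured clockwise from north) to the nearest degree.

184°

Taking east as x and north as y: velocity relative to the water = (-2.033, -6.184) m/s; the water relative to ground = (1.743, 2.153) m/s.
Velocity relative to ground = (-2.033, -6.184) + (1.743, 2.153) = (-0.290, -4.032) m/s.
Bearing = atan2(-0.29, -4.03) = 184.12° clockwise from north.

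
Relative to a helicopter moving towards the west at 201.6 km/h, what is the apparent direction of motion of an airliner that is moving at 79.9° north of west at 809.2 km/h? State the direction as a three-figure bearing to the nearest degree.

004°

Taking east as x and north as y: airliner velocity = (-141.907, 796.660) km/h; helicopter velocity = (-201.600, 0.000) km/h.
Velocity of airliner relative to helicopter = (-141.907, 796.660) − (-201.600, 0.000) = (59.693, 796.660) km/h.
Bearing = atan2(59.69, 796.66) = 4.29° clockwise from north.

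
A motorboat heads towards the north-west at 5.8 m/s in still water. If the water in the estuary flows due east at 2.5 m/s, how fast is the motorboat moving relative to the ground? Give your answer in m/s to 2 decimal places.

Taking east as x and north as y: velocity relative to the water = (-4.101, 4.101) m/s; the water relative to ground = (2.500, 0.000) m/s.
Velocity relative to ground = (-4.101, 4.101) + (2.500, 0.000) = (-1.601, 4.101) m/s.
Speed = |(-1.601, 4.101)| = 4.403 m/s.

4.40 m/s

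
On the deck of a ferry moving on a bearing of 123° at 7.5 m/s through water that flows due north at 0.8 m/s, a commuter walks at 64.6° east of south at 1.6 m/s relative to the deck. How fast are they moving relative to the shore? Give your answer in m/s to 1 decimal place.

In east/north components (m/s): commuter relative to ferry = (1.445, -0.686); ferry relative to water = (6.290, -4.085); water relative to ground = (0.000, 0.800).
Sum = (7.735, -3.971) m/s.
Speed = |(7.735, -3.971)| = 8.695 m/s.

8.7 m/s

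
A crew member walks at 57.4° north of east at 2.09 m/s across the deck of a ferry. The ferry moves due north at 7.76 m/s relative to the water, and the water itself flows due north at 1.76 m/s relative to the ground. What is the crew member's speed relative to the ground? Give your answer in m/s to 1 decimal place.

11.3 m/s

In east/north components (m/s): crew member relative to ferry = (1.126, 1.761); ferry relative to water = (0.000, 7.760); water relative to ground = (0.000, 1.760).
Sum = (1.126, 11.281) m/s.
Speed = |(1.126, 11.281)| = 11.337 m/s.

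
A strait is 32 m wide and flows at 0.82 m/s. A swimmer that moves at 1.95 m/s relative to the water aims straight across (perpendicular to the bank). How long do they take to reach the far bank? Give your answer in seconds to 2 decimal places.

16.41 s

The component of the swimmer's velocity perpendicular to the bank is 1.95 m/s.
The current is parallel to the bank, so it does not affect the crossing time.
Time = 32 / 1.950 = 16.410 s.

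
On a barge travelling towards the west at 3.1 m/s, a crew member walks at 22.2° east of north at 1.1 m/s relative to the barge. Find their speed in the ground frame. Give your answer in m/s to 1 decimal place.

Taking east as x and north as y: barge velocity = (-3.100, 0.000) m/s; crew member velocity relative to barge = (0.416, 1.018) m/s.
Velocity relative to ground = (-3.100, 0.000) + (0.416, 1.018) = (-2.684, 1.018) m/s.
Speed = |(-2.684, 1.018)| = 2.871 m/s.

2.9 m/s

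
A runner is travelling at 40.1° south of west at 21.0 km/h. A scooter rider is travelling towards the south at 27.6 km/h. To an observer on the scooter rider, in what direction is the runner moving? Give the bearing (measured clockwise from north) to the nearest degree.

Taking east as x and north as y: runner velocity = (-16.063, -13.527) km/h; scooter rider velocity = (0.000, -27.600) km/h.
Velocity of runner relative to scooter rider = (-16.063, -13.527) − (0.000, -27.600) = (-16.063, 14.073) km/h.
Bearing = atan2(-16.06, 14.07) = 311.22° clockwise from north.

311°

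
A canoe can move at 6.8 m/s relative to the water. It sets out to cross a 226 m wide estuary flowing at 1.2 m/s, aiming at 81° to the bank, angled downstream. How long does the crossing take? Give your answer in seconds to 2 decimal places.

The component of the canoe's velocity perpendicular to the bank is 6.8 × sin 81° = 6.716 m/s.
The flow acts along the bank and has no component across it.
Time = 226 / 6.716 = 33.650 s.

33.65 s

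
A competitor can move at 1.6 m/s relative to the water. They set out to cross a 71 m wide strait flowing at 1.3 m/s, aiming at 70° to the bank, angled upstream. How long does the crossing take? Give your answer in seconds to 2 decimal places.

47.22 s

The component of the competitor's velocity perpendicular to the bank is 1.6 × sin 70° = 1.504 m/s.
The flow acts along the bank and has no component across it.
Time = 71 / 1.504 = 47.223 s.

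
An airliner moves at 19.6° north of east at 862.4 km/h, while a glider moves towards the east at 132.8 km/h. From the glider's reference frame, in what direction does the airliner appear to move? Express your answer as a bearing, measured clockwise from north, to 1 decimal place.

Taking east as x and north as y: airliner velocity = (812.430, 289.293) km/h; glider velocity = (132.800, 0.000) km/h.
Velocity of airliner relative to glider = (812.430, 289.293) − (132.800, 0.000) = (679.630, 289.293) km/h.
Bearing = atan2(679.63, 289.29) = 66.94° clockwise from north.

066.9°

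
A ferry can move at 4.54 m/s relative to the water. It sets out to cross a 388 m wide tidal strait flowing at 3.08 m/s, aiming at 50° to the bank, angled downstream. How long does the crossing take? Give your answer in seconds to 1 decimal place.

111.6 s

The component of the ferry's velocity perpendicular to the bank is 4.54 × sin 50° = 3.478 m/s.
The current is parallel to the bank, so it does not affect the crossing time.
Time = 388 / 3.478 = 111.563 s.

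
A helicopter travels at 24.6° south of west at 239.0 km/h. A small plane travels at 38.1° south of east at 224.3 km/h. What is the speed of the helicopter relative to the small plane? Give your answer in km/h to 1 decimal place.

Taking east as x and north as y: helicopter velocity = (-217.307, -99.491) km/h; small plane velocity = (176.510, -138.401) km/h.
Velocity of helicopter relative to small plane = (-217.307, -99.491) − (176.510, -138.401) = (-393.817, 38.910) km/h.
Magnitude = |(-393.817, 38.910)| = 395.734 km/h.

395.7 km/h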